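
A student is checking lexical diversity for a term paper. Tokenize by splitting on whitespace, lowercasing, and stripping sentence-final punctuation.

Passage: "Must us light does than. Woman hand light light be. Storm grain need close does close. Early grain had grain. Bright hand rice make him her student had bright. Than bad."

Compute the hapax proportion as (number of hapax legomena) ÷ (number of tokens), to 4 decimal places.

Frequencies: light:3, grain:3, does:2, than:2, hand:2, close:2, had:2, bright:2, must:1, us:1, woman:1, be:1, storm:1, need:1, early:1, rice:1, make:1, him:1, her:1, student:1, … (1 more, each freq 1)
Hapax count = 13; token count = 31.
Ratio = 13 / 31 = 0.4194

0.4194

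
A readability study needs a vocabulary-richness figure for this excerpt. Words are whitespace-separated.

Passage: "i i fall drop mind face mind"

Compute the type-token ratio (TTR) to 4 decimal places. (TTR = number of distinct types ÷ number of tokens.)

0.7143

N = 7 tokens, V = 5 types.
TTR = V / N = 5 / 7 = 0.7143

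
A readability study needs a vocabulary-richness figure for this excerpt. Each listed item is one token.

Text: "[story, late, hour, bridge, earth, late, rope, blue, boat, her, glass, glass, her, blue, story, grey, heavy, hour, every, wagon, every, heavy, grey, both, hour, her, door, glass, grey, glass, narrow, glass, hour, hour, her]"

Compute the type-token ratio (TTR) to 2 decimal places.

0.49

N = 35 tokens, V = 17 types.
TTR = V / N = 17 / 35 = 0.49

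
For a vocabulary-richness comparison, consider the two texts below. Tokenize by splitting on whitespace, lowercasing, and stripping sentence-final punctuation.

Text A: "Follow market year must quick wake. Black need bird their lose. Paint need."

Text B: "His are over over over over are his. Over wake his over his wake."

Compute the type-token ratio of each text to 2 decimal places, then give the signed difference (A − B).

TTR(A) = 12/13 = 0.92
TTR(B) = 4/14 = 0.29
Difference = 0.92 − 0.29 = 0.63

0.63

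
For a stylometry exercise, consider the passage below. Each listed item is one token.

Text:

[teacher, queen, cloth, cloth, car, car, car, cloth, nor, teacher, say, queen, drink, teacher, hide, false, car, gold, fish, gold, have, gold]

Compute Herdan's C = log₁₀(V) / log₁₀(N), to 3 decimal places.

0.804

N = 22, V = 12.
log₁₀(V) = 1.079181, log₁₀(N) = 1.342423
C = 1.079181 / 1.342423 = 0.804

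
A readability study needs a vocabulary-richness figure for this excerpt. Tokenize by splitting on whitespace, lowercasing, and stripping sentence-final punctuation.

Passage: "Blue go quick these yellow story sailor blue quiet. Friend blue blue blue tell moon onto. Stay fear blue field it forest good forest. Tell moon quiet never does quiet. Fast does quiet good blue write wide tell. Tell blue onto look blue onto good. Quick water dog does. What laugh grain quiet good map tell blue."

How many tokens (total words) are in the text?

57

Tokens: blue, go, quick, these, yellow, story, sailor, blue, quiet, friend, blue, blue, blue, tell, moon, onto, stay, fear, blue, field, it, forest, good, forest, tell, moon, quiet, never, does, quiet, fast, does, quiet, good, blue, write, wide, tell, tell, blue, onto, look, blue, onto, good, quick, water, dog, does, what, laugh, grain, quiet, good, map, tell, blue
N = 57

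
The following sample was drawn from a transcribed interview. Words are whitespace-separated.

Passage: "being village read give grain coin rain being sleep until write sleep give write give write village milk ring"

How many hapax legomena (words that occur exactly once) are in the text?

Frequencies: give:3, write:3, being:2, village:2, sleep:2, read:1, grain:1, coin:1, rain:1, until:1, milk:1, ring:1
Hapax (freq=1): coin, grain, milk, rain, read, ring, until

7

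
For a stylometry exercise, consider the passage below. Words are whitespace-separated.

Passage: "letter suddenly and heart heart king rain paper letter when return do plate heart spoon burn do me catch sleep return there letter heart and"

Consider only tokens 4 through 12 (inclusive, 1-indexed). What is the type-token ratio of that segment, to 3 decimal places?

Segment tokens 4–12: heart, heart, king, rain, paper, letter, when, return, do
Segment N = 9, segment V = 8.
TTR = 8 / 9 = 0.889

0.889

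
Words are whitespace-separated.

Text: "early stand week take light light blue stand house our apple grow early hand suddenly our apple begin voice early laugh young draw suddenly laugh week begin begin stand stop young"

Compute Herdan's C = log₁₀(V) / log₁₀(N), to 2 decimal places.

N = 31, V = 18.
log₁₀(V) = 1.255273, log₁₀(N) = 1.491362
C = 1.255273 / 1.491362 = 0.84

0.84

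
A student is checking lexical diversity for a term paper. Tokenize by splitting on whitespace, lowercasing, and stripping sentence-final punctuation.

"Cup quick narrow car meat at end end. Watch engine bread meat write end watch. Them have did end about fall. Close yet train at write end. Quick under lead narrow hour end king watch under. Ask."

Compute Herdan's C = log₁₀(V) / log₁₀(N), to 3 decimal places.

0.880

N = 37, V = 24.
log₁₀(V) = 1.380211, log₁₀(N) = 1.568202
C = 1.380211 / 1.568202 = 0.880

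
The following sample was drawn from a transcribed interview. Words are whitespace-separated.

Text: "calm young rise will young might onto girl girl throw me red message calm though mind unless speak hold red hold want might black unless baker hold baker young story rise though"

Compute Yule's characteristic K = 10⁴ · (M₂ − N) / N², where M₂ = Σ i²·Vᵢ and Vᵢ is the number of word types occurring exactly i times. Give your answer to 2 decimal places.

273.44

Frequencies: young:3, hold:3, calm:2, rise:2, might:2, girl:2, red:2, though:2, unless:2, baker:2, will:1, onto:1, throw:1, me:1, message:1, mind:1, speak:1, want:1, black:1, story:1
N = 32. Frequency spectrum: V_1=10, V_2=8, V_3=2
M₂ = 1²·10 + 2²·8 + 3²·2 = 60
K = 10000 × (60 − 32) / 32² = 273.44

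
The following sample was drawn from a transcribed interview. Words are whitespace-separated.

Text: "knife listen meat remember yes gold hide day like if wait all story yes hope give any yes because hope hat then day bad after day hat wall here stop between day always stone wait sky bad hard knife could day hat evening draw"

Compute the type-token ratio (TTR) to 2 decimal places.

0.73

N = 44 tokens, V = 32 types.
TTR = V / N = 32 / 44 = 0.73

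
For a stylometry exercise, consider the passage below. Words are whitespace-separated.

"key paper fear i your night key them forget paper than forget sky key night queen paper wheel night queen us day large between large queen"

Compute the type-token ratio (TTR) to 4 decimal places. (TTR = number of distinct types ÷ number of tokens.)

N = 26 tokens, V = 16 types.
TTR = V / N = 16 / 26 = 0.6154

0.6154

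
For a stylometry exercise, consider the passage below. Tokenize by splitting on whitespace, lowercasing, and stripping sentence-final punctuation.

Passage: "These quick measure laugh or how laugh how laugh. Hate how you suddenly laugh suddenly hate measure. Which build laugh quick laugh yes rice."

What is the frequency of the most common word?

6

Frequencies: laugh:6, how:3, quick:2, measure:2, hate:2, suddenly:2, these:1, or:1, you:1, which:1, build:1, yes:1, rice:1
Most common: 'laugh' with frequency 6.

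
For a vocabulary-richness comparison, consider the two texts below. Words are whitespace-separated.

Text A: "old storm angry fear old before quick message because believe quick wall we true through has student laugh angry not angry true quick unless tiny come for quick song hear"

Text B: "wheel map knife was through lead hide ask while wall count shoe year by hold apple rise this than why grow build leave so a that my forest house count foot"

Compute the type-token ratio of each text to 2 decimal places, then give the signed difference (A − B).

-0.20

TTR(A) = 23/30 = 0.77
TTR(B) = 30/31 = 0.97
Difference = 0.77 − 0.97 = -0.20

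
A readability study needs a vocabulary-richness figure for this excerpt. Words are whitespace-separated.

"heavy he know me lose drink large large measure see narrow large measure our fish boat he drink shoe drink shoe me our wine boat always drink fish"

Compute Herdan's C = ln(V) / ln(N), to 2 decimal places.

N = 28, V = 16.
ln(V) = 2.772589, ln(N) = 3.332205
C = 2.772589 / 3.332205 = 0.83

0.83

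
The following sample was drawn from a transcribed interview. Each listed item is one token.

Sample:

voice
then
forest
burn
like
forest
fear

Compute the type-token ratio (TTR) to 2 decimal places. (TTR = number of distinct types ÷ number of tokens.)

N = 7 tokens, V = 6 types.
TTR = V / N = 6 / 7 = 0.86

0.86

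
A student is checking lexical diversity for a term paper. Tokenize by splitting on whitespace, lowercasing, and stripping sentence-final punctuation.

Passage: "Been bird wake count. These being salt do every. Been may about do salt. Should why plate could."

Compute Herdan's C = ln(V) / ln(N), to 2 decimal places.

0.94

N = 18, V = 15.
ln(V) = 2.708050, ln(N) = 2.890372
C = 2.708050 / 2.890372 = 0.94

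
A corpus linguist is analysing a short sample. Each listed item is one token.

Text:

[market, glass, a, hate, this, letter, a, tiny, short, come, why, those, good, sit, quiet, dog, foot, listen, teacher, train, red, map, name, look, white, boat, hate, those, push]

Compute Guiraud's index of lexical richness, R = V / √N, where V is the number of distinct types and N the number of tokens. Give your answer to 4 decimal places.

N = 29, V = 26.
√N = 5.385165
R = 26 / 5.385165 = 4.8281

4.8281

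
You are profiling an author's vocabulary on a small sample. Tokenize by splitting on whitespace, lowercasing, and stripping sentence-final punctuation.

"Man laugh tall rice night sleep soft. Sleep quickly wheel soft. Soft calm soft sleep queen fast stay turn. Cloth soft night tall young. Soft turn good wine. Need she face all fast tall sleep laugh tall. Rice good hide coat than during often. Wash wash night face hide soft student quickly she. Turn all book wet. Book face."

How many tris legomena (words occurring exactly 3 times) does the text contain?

3

Frequencies: soft:7, tall:4, sleep:4, night:3, turn:3, face:3, laugh:2, rice:2, quickly:2, fast:2, good:2, she:2, all:2, hide:2, wash:2, book:2, man:1, wheel:1, calm:1, queen:1, … (11 more, each freq 1)
Words with frequency 3: face, night, turn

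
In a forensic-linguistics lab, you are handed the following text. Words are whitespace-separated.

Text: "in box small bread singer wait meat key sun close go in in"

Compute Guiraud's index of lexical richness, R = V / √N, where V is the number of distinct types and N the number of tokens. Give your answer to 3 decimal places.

3.051

N = 13, V = 11.
√N = 3.605551
R = 11 / 3.605551 = 3.051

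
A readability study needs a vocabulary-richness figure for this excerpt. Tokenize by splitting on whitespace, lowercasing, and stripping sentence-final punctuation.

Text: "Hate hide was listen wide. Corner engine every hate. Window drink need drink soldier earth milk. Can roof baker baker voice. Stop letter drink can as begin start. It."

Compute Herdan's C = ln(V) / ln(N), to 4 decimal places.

0.9438

N = 29, V = 24.
ln(V) = 3.178054, ln(N) = 3.367296
C = 3.178054 / 3.367296 = 0.9438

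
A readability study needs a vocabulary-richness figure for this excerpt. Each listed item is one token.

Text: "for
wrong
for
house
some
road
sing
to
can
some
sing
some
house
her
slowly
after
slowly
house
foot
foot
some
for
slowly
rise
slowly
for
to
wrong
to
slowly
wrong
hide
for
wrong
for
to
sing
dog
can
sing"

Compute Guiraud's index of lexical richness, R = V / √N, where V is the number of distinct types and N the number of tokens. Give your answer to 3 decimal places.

N = 40, V = 15.
√N = 6.324555
R = 15 / 6.324555 = 2.372

2.372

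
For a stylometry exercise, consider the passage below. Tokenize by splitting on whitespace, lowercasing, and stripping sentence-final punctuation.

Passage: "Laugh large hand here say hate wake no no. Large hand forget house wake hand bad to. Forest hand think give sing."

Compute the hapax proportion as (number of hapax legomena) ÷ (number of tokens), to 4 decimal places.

0.5455

Frequencies: hand:4, large:2, wake:2, no:2, laugh:1, here:1, say:1, hate:1, forget:1, house:1, bad:1, to:1, forest:1, think:1, give:1, sing:1
Hapax count = 12; token count = 22.
Ratio = 12 / 22 = 0.5455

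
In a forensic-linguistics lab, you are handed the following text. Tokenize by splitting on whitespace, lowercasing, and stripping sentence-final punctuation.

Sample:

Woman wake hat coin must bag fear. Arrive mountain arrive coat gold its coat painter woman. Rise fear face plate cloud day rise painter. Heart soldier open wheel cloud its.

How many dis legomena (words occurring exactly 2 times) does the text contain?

Frequencies: woman:2, fear:2, arrive:2, coat:2, its:2, painter:2, rise:2, cloud:2, wake:1, hat:1, coin:1, must:1, bag:1, mountain:1, gold:1, face:1, plate:1, day:1, heart:1, soldier:1, … (2 more, each freq 1)
Words with frequency 2: arrive, cloud, coat, fear, its, painter, rise, woman

8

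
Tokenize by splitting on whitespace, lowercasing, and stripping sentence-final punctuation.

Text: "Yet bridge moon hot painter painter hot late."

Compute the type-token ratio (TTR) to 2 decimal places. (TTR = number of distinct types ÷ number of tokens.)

N = 8 tokens, V = 6 types.
TTR = V / N = 6 / 8 = 0.75

0.75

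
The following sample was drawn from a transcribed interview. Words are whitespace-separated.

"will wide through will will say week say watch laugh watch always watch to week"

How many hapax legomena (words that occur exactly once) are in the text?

Frequencies: will:3, watch:3, say:2, week:2, wide:1, through:1, laugh:1, always:1, to:1
Hapax (freq=1): always, laugh, through, to, wide

5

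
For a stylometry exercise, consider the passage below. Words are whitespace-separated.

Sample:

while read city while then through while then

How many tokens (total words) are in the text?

8

Tokens: while, read, city, while, then, through, while, then
N = 8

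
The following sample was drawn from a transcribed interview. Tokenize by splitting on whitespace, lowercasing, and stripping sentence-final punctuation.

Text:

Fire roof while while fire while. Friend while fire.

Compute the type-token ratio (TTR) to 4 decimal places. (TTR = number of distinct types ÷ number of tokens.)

N = 9 tokens, V = 4 types.
TTR = V / N = 4 / 9 = 0.4444

0.4444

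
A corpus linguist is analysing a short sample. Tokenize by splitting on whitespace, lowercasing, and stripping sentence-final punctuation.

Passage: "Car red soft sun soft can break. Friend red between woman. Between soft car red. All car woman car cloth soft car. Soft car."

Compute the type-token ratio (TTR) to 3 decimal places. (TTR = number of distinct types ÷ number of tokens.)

0.458

N = 24 tokens, V = 11 types.
TTR = V / N = 11 / 24 = 0.458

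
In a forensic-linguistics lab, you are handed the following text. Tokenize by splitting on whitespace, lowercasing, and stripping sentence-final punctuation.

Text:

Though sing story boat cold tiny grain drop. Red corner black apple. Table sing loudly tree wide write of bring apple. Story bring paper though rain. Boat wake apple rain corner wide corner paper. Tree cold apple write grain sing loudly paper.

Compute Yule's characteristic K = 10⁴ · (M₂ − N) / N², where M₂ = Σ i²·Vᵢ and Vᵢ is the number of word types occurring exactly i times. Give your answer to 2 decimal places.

Frequencies: apple:4, sing:3, corner:3, paper:3, though:2, story:2, boat:2, cold:2, grain:2, loudly:2, tree:2, wide:2, write:2, bring:2, rain:2, tiny:1, drop:1, red:1, black:1, table:1, … (2 more, each freq 1)
N = 42. Frequency spectrum: V_1=7, V_2=11, V_3=3, V_4=1
M₂ = 1²·7 + 2²·11 + 3²·3 + 4²·1 = 94
K = 10000 × (94 − 42) / 42² = 294.78

294.78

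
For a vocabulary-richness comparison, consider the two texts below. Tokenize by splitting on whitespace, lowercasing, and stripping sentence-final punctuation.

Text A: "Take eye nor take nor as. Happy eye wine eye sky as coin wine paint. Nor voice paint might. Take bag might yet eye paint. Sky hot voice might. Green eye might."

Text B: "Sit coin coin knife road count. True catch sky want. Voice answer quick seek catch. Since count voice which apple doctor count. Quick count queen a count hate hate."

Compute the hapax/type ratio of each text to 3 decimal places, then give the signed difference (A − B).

A: hapax=6, V=15, ratio=0.400
B: hapax=14, V=20, ratio=0.700
Difference = 0.400 − 0.700 = -0.300

-0.300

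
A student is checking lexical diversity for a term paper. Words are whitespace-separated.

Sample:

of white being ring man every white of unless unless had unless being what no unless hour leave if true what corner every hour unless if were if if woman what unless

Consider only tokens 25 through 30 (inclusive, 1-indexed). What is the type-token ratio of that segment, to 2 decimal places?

Segment tokens 25–30: unless, if, were, if, if, woman
Segment N = 6, segment V = 4.
TTR = 4 / 6 = 0.67

0.67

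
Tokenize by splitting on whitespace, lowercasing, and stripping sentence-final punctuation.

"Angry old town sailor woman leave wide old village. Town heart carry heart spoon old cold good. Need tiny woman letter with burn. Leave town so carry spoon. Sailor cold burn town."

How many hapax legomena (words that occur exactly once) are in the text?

9

Frequencies: town:4, old:3, sailor:2, woman:2, leave:2, heart:2, carry:2, spoon:2, cold:2, burn:2, angry:1, wide:1, village:1, good:1, need:1, tiny:1, letter:1, with:1, so:1
Hapax (freq=1): angry, good, letter, need, so, tiny, village, wide, with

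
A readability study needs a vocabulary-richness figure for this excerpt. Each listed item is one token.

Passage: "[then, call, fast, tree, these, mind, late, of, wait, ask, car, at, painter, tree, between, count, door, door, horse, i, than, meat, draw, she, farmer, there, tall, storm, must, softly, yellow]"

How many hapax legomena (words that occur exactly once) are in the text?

27

Frequencies: tree:2, door:2, then:1, call:1, fast:1, these:1, mind:1, late:1, of:1, wait:1, ask:1, car:1, at:1, painter:1, between:1, count:1, horse:1, i:1, than:1, meat:1, … (9 more, each freq 1)
Hapax (freq=1): ask, at, between, call, car, count, draw, farmer, fast, horse, i, late, meat, mind, must, of, painter, she, softly, storm, tall, than, then, there, these, wait, yellow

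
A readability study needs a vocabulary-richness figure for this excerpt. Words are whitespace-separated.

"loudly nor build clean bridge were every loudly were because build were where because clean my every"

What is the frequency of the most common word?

3

Frequencies: were:3, loudly:2, build:2, clean:2, every:2, because:2, nor:1, bridge:1, where:1, my:1
Most common: 'were' with frequency 3.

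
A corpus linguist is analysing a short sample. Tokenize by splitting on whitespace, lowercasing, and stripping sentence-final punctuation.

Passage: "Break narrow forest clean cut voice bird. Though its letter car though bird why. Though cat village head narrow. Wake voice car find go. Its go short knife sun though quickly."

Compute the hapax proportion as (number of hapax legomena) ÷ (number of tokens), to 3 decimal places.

0.484

Frequencies: though:4, narrow:2, voice:2, bird:2, its:2, car:2, go:2, break:1, forest:1, clean:1, cut:1, letter:1, why:1, cat:1, village:1, head:1, wake:1, find:1, short:1, knife:1, … (2 more, each freq 1)
Hapax count = 15; token count = 31.
Ratio = 15 / 31 = 0.484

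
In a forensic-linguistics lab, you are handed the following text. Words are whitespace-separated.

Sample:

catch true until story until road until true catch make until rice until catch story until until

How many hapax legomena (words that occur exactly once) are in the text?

3

Frequencies: until:7, catch:3, true:2, story:2, road:1, make:1, rice:1
Hapax (freq=1): make, rice, road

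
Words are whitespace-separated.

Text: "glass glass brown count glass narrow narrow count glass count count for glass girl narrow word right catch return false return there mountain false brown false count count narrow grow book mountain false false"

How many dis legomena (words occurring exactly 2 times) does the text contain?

3

Frequencies: count:6, glass:5, false:5, narrow:4, brown:2, return:2, mountain:2, for:1, girl:1, word:1, right:1, catch:1, there:1, grow:1, book:1
Words with frequency 2: brown, mountain, return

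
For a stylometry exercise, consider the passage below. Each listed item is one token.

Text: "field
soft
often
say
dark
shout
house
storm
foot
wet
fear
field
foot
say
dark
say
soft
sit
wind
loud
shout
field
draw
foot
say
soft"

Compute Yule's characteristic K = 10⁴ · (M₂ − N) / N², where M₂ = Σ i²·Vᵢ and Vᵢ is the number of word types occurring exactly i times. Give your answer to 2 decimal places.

Frequencies: say:4, field:3, soft:3, foot:3, dark:2, shout:2, often:1, house:1, storm:1, wet:1, fear:1, sit:1, wind:1, loud:1, draw:1
N = 26. Frequency spectrum: V_1=9, V_2=2, V_3=3, V_4=1
M₂ = 1²·9 + 2²·2 + 3²·3 + 4²·1 = 60
K = 10000 × (60 − 26) / 26² = 502.96

502.96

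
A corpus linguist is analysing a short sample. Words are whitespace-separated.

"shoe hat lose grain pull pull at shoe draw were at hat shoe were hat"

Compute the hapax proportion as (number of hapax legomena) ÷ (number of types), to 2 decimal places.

Frequencies: shoe:3, hat:3, pull:2, at:2, were:2, lose:1, grain:1, draw:1
Hapax count = 3; type count = 8.
Ratio = 3 / 8 = 0.38

0.38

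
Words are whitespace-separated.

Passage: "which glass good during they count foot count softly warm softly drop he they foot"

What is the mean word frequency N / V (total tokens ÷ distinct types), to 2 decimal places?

N = 15 tokens, V = 11 types.
Mean frequency = N / V = 15 / 11 = 1.36

1.36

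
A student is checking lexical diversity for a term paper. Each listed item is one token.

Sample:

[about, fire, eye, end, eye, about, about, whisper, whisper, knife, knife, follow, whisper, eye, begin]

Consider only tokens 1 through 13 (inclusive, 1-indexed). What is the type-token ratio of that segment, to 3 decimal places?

0.538

Segment tokens 1–13: about, fire, eye, end, eye, about, about, whisper, whisper, knife, knife, follow, whisper
Segment N = 13, segment V = 7.
TTR = 7 / 13 = 0.538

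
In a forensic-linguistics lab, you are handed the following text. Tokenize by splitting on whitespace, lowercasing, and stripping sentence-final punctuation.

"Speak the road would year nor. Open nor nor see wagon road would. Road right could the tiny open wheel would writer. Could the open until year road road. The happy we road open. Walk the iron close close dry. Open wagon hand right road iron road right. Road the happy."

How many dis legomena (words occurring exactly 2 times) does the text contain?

Frequencies: road:9, the:6, open:5, would:3, nor:3, right:3, year:2, wagon:2, could:2, happy:2, iron:2, close:2, speak:1, see:1, tiny:1, wheel:1, writer:1, until:1, we:1, walk:1, … (2 more, each freq 1)
Words with frequency 2: close, could, happy, iron, wagon, year

6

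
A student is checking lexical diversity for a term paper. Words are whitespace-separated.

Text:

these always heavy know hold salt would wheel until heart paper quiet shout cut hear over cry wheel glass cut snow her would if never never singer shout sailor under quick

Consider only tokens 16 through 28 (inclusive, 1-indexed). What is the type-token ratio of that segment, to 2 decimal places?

0.92

Segment tokens 16–28: over, cry, wheel, glass, cut, snow, her, would, if, never, never, singer, shout
Segment N = 13, segment V = 12.
TTR = 12 / 13 = 0.92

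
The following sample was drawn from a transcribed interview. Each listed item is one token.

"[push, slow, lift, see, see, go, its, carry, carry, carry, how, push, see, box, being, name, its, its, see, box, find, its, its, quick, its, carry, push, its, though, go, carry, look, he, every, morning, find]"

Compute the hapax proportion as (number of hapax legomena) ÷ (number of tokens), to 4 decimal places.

0.3056

Frequencies: its:7, carry:5, see:4, push:3, go:2, box:2, find:2, slow:1, lift:1, how:1, being:1, name:1, quick:1, though:1, look:1, he:1, every:1, morning:1
Hapax count = 11; token count = 36.
Ratio = 11 / 36 = 0.3056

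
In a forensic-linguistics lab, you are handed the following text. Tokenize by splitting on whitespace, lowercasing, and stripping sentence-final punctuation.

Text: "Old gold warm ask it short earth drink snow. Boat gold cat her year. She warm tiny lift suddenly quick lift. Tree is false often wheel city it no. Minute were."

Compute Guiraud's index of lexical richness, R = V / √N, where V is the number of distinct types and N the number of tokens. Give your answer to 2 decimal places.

4.85

N = 31, V = 27.
√N = 5.567764
R = 27 / 5.567764 = 4.85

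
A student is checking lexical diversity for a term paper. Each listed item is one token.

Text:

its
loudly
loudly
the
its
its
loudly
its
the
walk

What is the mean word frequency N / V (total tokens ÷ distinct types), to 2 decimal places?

2.50

N = 10 tokens, V = 4 types.
Mean frequency = N / V = 10 / 4 = 2.50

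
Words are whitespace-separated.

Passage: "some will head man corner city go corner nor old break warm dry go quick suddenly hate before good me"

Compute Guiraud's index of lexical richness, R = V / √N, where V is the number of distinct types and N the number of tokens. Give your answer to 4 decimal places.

N = 20, V = 18.
√N = 4.472136
R = 18 / 4.472136 = 4.0249

4.0249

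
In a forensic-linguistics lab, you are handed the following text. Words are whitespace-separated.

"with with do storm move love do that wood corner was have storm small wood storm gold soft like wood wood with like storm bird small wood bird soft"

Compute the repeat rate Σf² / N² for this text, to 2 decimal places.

Frequencies: wood:5, storm:4, with:3, do:2, small:2, soft:2, like:2, bird:2, move:1, love:1, that:1, corner:1, was:1, have:1, gold:1
Σf² = 77; N² = 841
Repeat rate = 77 / 841 = 0.09

0.09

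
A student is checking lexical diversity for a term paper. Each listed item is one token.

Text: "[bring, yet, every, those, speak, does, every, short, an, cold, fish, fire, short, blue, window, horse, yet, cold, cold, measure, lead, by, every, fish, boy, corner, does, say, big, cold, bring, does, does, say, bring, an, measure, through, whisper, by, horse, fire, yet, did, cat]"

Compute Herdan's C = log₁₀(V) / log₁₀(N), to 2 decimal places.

N = 45, V = 25.
log₁₀(V) = 1.397940, log₁₀(N) = 1.653213
C = 1.397940 / 1.653213 = 0.85

0.85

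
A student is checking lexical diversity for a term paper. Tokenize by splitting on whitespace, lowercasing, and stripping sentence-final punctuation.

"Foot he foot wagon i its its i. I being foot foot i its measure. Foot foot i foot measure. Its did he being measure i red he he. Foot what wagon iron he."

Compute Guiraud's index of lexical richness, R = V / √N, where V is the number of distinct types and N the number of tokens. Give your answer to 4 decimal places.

1.8865

N = 34, V = 11.
√N = 5.830952
R = 11 / 5.830952 = 1.8865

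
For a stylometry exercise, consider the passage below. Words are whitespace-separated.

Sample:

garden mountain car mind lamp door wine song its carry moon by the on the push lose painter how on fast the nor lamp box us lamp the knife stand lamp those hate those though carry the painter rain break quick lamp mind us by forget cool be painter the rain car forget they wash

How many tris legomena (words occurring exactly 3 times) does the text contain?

1

Frequencies: the:6, lamp:5, painter:3, car:2, mind:2, carry:2, by:2, on:2, us:2, those:2, rain:2, forget:2, garden:1, mountain:1, door:1, wine:1, song:1, its:1, moon:1, push:1, … (15 more, each freq 1)
Words with frequency 3: painter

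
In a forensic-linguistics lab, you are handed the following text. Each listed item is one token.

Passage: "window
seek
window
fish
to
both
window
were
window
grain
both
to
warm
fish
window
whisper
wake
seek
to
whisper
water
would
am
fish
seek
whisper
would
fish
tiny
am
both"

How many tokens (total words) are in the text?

31

Tokens: window, seek, window, fish, to, both, window, were, window, grain, both, to, warm, fish, window, whisper, wake, seek, to, whisper, water, would, am, fish, seek, whisper, would, fish, tiny, am, both
N = 31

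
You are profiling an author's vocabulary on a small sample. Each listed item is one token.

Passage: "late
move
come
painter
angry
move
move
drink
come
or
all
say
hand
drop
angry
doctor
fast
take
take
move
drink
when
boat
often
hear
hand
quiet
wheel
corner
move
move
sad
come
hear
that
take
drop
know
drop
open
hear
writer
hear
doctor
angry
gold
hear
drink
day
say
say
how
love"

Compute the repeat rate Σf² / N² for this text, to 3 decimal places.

Frequencies: move:6, hear:5, come:3, angry:3, drink:3, say:3, drop:3, take:3, hand:2, doctor:2, late:1, painter:1, or:1, all:1, fast:1, when:1, boat:1, often:1, quiet:1, wheel:1, … (10 more, each freq 1)
Σf² = 143; N² = 2809
Repeat rate = 143 / 2809 = 0.051

0.051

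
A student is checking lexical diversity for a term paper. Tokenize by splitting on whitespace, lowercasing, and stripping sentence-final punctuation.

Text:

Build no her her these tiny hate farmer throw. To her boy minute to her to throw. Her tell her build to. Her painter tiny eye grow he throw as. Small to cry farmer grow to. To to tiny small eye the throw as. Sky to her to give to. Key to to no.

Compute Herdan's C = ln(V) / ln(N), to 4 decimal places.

N = 54, V = 23.
ln(V) = 3.135494, ln(N) = 3.988984
C = 3.135494 / 3.988984 = 0.7860

0.7860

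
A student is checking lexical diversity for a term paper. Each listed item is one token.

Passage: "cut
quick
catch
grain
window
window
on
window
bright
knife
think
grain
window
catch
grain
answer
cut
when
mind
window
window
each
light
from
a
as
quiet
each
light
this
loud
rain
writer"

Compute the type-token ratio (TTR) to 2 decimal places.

N = 33 tokens, V = 22 types.
TTR = V / N = 22 / 33 = 0.67

0.67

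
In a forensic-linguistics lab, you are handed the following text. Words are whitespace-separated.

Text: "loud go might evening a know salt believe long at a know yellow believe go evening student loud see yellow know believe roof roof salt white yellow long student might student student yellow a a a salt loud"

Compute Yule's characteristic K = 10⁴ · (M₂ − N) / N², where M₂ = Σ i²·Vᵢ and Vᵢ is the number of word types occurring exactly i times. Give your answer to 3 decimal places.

Frequencies: a:5, yellow:4, student:4, loud:3, know:3, salt:3, believe:3, go:2, might:2, evening:2, long:2, roof:2, at:1, see:1, white:1
N = 38. Frequency spectrum: V_1=3, V_2=5, V_3=4, V_4=2, V_5=1
M₂ = 1²·3 + 2²·5 + 3²·4 + 4²·2 + 5²·1 = 116
K = 10000 × (116 − 38) / 38² = 540.166

540.166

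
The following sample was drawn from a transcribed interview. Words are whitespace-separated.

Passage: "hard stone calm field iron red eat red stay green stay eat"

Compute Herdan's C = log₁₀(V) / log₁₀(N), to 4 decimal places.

N = 12, V = 9.
log₁₀(V) = 0.954243, log₁₀(N) = 1.079181
C = 0.954243 / 1.079181 = 0.8842

0.8842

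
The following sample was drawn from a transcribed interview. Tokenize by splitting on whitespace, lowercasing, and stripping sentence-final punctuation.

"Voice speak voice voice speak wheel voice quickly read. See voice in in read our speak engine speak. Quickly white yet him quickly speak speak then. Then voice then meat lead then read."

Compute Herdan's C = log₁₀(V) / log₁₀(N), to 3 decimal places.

N = 33, V = 15.
log₁₀(V) = 1.176091, log₁₀(N) = 1.518514
C = 1.176091 / 1.518514 = 0.775

0.775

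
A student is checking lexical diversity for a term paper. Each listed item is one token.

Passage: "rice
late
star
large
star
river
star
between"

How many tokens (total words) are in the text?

Tokens: rice, late, star, large, star, river, star, between
N = 8

8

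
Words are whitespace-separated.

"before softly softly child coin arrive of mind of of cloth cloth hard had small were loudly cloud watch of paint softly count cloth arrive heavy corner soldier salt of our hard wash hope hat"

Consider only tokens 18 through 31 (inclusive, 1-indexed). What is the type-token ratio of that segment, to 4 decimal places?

0.9286

Segment tokens 18–31: cloud, watch, of, paint, softly, count, cloth, arrive, heavy, corner, soldier, salt, of, our
Segment N = 14, segment V = 13.
TTR = 13 / 14 = 0.9286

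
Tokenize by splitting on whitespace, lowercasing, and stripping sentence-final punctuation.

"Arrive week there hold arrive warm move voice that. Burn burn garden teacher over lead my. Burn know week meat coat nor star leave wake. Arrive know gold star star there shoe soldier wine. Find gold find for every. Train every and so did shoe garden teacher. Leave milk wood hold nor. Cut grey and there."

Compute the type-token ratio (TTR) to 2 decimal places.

0.64

N = 56 tokens, V = 36 types.
TTR = V / N = 36 / 56 = 0.64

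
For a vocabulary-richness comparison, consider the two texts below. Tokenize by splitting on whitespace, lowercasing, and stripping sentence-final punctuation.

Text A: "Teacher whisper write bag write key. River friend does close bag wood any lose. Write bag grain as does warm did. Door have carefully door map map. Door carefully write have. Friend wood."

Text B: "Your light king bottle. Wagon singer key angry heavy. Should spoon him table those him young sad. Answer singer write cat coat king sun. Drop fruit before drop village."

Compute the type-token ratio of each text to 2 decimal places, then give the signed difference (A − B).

-0.25

TTR(A) = 20/33 = 0.61
TTR(B) = 25/29 = 0.86
Difference = 0.61 − 0.86 = -0.25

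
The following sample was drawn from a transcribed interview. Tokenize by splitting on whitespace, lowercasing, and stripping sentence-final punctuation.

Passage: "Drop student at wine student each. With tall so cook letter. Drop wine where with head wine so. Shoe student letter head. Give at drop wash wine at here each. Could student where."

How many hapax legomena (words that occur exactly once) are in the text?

7

Frequencies: student:4, wine:4, drop:3, at:3, each:2, with:2, so:2, letter:2, where:2, head:2, tall:1, cook:1, shoe:1, give:1, wash:1, here:1, could:1
Hapax (freq=1): cook, could, give, here, shoe, tall, wash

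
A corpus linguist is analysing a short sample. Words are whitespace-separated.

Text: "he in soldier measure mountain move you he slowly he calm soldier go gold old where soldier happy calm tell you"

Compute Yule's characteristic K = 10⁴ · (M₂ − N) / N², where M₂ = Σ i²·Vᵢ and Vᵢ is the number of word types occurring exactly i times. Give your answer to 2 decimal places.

362.81

Frequencies: he:3, soldier:3, you:2, calm:2, in:1, measure:1, mountain:1, move:1, slowly:1, go:1, gold:1, old:1, where:1, happy:1, tell:1
N = 21. Frequency spectrum: V_1=11, V_2=2, V_3=2
M₂ = 1²·11 + 2²·2 + 3²·2 = 37
K = 10000 × (37 − 21) / 21² = 362.81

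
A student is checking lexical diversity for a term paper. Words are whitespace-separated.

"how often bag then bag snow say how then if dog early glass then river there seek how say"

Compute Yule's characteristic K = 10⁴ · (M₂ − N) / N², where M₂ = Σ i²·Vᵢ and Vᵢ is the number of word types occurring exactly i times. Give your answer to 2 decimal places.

443.21

Frequencies: how:3, then:3, bag:2, say:2, often:1, snow:1, if:1, dog:1, early:1, glass:1, river:1, there:1, seek:1
N = 19. Frequency spectrum: V_1=9, V_2=2, V_3=2
M₂ = 1²·9 + 2²·2 + 3²·2 = 35
K = 10000 × (35 − 19) / 19² = 443.21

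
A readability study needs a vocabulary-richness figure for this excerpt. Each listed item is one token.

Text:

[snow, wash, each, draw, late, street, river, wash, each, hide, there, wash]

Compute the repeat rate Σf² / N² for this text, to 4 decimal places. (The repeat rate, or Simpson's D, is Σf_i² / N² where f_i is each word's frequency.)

Frequencies: wash:3, each:2, snow:1, draw:1, late:1, street:1, river:1, hide:1, there:1
Σf² = 20; N² = 144
Repeat rate = 20 / 144 = 0.1389

0.1389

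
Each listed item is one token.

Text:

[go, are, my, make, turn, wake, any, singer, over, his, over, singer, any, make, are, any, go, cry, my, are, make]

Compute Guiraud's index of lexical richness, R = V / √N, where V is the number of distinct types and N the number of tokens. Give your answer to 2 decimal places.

2.40

N = 21, V = 11.
√N = 4.582576
R = 11 / 4.582576 = 2.40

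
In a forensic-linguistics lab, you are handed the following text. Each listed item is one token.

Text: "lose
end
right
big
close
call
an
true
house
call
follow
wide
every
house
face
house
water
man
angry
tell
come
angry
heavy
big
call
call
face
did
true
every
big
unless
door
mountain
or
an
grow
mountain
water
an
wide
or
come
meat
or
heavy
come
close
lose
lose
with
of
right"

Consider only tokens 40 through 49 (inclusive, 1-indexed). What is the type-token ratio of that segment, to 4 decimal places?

0.8000

Segment tokens 40–49: an, wide, or, come, meat, or, heavy, come, close, lose
Segment N = 10, segment V = 8.
TTR = 8 / 10 = 0.8000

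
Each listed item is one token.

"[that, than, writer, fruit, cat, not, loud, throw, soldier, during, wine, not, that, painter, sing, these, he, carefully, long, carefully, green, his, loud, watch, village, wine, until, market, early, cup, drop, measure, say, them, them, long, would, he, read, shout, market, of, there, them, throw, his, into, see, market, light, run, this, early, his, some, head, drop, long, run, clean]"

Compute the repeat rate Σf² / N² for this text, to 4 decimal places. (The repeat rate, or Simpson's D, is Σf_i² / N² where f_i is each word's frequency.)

Frequencies: long:3, his:3, market:3, them:3, that:2, not:2, loud:2, throw:2, wine:2, he:2, carefully:2, early:2, drop:2, run:2, than:1, writer:1, fruit:1, cat:1, soldier:1, during:1, … (22 more, each freq 1)
Σf² = 104; N² = 3600
Repeat rate = 104 / 3600 = 0.0289

0.0289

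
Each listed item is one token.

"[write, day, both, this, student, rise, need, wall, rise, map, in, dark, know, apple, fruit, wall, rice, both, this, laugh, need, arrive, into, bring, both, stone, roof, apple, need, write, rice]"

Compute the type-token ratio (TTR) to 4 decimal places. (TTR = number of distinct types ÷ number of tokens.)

N = 31 tokens, V = 21 types.
TTR = V / N = 21 / 31 = 0.6774

0.6774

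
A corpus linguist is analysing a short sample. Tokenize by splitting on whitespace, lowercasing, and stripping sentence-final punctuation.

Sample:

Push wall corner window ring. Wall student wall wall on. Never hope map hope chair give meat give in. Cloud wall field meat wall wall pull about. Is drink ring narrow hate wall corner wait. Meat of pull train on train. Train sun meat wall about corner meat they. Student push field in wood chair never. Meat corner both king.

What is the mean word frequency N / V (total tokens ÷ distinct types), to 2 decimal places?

2.00

N = 60 tokens, V = 30 types.
Mean frequency = N / V = 60 / 30 = 2.00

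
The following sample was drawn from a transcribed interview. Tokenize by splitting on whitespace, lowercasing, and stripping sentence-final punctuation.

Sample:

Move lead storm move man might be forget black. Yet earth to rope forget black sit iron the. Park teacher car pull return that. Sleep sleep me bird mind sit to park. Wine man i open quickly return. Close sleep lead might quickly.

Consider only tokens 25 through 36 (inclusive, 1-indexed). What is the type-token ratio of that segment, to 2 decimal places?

0.92

Segment tokens 25–36: sleep, sleep, me, bird, mind, sit, to, park, wine, man, i, open
Segment N = 12, segment V = 11.
TTR = 11 / 12 = 0.92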